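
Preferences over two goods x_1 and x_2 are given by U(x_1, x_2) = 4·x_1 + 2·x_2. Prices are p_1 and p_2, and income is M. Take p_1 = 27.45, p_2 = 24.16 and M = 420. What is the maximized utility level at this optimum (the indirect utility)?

V = 61.2022

Linear utility — the consumer picks whichever good has higher MU/price: 4/27.45 = 0.1457 vs 2/24.16 = 0.0828.
x_1 gives more utility per dollar, so spend all income on x_1: x_1* = M/p_1, x_2* = 0.
Numerically: x_1* = 15.3005, x_2* = 0.
Utility at the optimum: U(15.3005, 0) = 61.2022.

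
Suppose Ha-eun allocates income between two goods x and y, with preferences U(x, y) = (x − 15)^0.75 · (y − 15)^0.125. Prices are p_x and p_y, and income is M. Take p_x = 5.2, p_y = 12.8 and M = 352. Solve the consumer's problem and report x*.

Discretionary income = 352 − 15·5.2 − 15·12.8 = 82; x* = 15 + 6/7·82/5.2 = 28.5165.

x* = 28.5165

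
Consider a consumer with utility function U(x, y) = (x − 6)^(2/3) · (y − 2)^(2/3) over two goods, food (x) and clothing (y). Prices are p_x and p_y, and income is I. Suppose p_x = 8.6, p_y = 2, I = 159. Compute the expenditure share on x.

share on x = 0.6497

Let x' = x−6, y' = y−2. MRS = y'/x' = p_x/p_y.
Substituting into the budget: x* = 6 + 0.5·(I − 6·p_x − 2·p_y)/p_x, and y* = 2 + 0.5·(…)/p_y.
Discretionary income = 159 − 6·8.6 − 2·2 = 103.4; x* = 6 + 0.5·103.4/8.6 = 12.0116; y* = 2 + 0.5·103.4/2 = 27.85.
Expenditure on x: 8.6·12.0116 = 103.3; share = 0.6497.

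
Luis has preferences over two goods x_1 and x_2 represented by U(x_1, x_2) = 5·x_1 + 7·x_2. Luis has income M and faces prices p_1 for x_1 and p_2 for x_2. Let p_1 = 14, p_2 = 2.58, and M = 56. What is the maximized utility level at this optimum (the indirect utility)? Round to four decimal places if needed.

V = 151.938

Perfect substitutes: compare marginal utility per dollar. 5/p_1 vs 7/p_2 → 0.3571 vs 2.7132.
x_2 gives more utility per dollar, so spend all income on x_2: x_2* = M/p_2, x_1* = 0.
Numerically: x_1* = 0, x_2* = 21.7054.
Utility at the optimum: U(0, 21.7054) = 151.938.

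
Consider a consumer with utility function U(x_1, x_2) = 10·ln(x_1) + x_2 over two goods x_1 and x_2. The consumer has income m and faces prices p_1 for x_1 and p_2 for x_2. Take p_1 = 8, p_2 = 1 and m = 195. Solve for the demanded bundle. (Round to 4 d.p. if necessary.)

At the given prices: x_1* = 10·1/8 = 1.25, and x_2* = 185.

x_1* = 1.25, x_2* = 185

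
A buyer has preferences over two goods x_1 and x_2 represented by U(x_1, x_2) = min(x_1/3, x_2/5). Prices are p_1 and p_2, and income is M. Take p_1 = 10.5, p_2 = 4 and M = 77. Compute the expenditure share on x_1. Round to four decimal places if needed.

With perfect complements, no substitution: consume in ratio x_1:x_2 = 3:5.
Budget: p_1·x_1 + p_2·(5/3)·x_1 = M, so (3·p_1 + 5·p_2)·x_1 = 3·M.
Demand: x_1*(p_1,p_2,M) = 3·M/(3·p_1 + 5·p_2), x_2* = 5·M/(3·p_1 + 5·p_2).
Here 3·10.5 + 5·4 = 51.5, giving x_1* = 4.4854 and x_2* = 7.4757.
Expenditure on x_1: 10.5·4.4854 = 47.0971; share = 0.6117.

share on x_1 = 0.6117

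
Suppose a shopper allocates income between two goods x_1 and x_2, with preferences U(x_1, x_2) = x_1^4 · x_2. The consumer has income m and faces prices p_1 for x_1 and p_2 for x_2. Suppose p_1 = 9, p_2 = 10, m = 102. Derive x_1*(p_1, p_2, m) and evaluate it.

x_1* = 9.0667

Tangency: MRS = 4·x_2/x_1 = p_1/p_2.
So 4·p_2·x_2 = p_1·x_1; combined with the budget, a share 0.8 of income goes to x_1.
Demand: x_1*(p_1,p_2,m) = 0.8·m/p_1 and x_2* = 0.2·m/p_2.
At p_1=9, p_2=10, m=102: x_1* = 0.8·102/9 = 9.0667.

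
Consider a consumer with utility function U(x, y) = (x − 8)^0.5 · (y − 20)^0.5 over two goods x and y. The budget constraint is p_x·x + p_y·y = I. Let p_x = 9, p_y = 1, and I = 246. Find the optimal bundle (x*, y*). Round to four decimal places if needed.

This is Cobb-Douglas in (x−8, y−20): tangency gives 0.5·p_y·(y−20) = 0.5·p_x·(x−8).
After buying the subsistence bundle (8, 20), a share 0.5 of the remaining income goes to x: x* = 8 + 0.5·(I − 8p_x − 20p_y)/p_x.
Discretionary income = 246 − 8·9 − 20·1 = 154; x* = 8 + 0.5·154/9 = 16.5556; y* = 20 + 0.5·154/1 = 97.

x* = 16.5556, y* = 97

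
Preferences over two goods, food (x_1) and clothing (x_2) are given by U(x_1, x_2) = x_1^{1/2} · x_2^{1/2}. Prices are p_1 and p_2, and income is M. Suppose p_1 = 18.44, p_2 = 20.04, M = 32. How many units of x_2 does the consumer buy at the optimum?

x_2* = 0.7984

Tangency: MRS = x_2/x_1 = p_1/p_2.
So 0.5·p_2·x_2 = 0.5·p_1·x_1; combined with the budget, a share 0.5 of income goes to x_1.
Demand: x_1*(p_1,p_2,M) = 0.5·M/p_1 and x_2* = 0.5·M/p_2.
At p_1=18.44, p_2=20.04, M=32: x_2* = 0.5·32/20.04 = 0.7984.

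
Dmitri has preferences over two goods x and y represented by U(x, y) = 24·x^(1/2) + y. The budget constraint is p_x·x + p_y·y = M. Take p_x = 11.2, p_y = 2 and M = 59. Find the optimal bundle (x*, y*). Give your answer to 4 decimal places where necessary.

x* = 4.5918, y* = 3.7857

Solve: √x = 12·p_y/p_x, so x*(p_x,p_y) = (12·p_y/p_x)², and y* = (M − p_x·x*)/p_y.
Plugging in: x* = (12·2/11.2)² = 4.5918, y* = 3.7857.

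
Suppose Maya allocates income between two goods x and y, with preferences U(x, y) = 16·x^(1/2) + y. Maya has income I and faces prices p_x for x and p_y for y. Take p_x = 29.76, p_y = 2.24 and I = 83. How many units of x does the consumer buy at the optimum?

MU_x = 8/√x, MU_y = 1. Tangency: 8/√x = p_x/p_y.
Thus x* = (8·p_y/p_x)² — independent of I — with the rest of income spent on y.
Plugging in: x* = (8·2.24/29.76)² = 0.3626.

x* = 0.3626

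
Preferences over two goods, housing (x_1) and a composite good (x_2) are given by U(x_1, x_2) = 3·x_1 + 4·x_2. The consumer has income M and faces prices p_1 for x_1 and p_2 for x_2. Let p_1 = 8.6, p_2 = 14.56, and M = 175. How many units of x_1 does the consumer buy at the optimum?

x_1 gives more utility per dollar, so spend all income on x_1: x_1* = M/p_1, x_2* = 0.
Numerically: x_1* = 20.3488, x_2* = 0.

x_1* = 20.3488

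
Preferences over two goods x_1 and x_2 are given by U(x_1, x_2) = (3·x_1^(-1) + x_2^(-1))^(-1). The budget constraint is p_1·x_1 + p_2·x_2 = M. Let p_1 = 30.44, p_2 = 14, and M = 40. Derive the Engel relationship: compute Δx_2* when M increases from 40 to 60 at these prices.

MRS = MU_x_1/MU_x_2 = 3·(x_2/x_1)^(2). Set equal to p_1/p_2.
Solve for the ratio: x_2/x_1 = [(1/3)·p_1/p_2]^(0.5).
Substitute x_2 = (x_2/x_1)·x_1 into the budget: x_1* = M/(p_1 + p_2·(x_2/x_1)).
Numerically x_2/x_1 = 0.851329, so x_1* = 40/(30.44 + 14·0.851329) = 0.9443 and x_2* = 0.851329·0.9443 = 0.8039.
At M' = 60: x_2* = 1.2059. Change: 1.2059 − 0.8039 = 0.402.

Δx_2* = 0.402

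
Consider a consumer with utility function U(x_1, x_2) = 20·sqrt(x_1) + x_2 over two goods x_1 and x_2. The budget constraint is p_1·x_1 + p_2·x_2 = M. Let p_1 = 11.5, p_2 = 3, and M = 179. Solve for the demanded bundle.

x_1* = 6.8053, x_2* = 33.5797

Set MRS = p_1/p_2: 10·x_1^(−1/2) = p_1/p_2.
Solve: √x_1 = 10·p_2/p_1, so x_1*(p_1,p_2) = (10·p_2/p_1)², and x_2* = (M − p_1·x_1*)/p_2.
Plugging in: x_1* = (10·3/11.5)² = 6.8053, x_2* = 33.5797.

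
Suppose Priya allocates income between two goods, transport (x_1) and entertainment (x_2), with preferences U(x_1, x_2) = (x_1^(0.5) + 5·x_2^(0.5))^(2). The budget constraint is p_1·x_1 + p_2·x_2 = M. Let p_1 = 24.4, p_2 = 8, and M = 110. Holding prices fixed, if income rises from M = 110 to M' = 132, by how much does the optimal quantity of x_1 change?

From the CES first-order condition, (1/5)·(x_2/x_1)^(0.5) = p_1/p_2.
Solve for the ratio: x_2/x_1 = [5·p_1/p_2]^(2).
Substitute x_2 = (x_2/x_1)·x_1 into the budget: x_1* = M/(p_1 + p_2·(x_2/x_1)).
Numerically x_2/x_1 = 232.5625, so x_1* = 110/(24.4 + 8·232.5625) = 0.0584.
At M' = 132: x_1* = 0.07. Change: 0.07 − 0.0584 = 0.0117.

Δx_1* = 0.0117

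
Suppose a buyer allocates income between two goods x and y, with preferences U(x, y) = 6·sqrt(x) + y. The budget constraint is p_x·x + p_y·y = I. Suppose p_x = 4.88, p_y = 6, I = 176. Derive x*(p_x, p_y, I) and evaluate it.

x* = 13.6052

Thus x* = (3·p_y/p_x)² — independent of I — with the rest of income spent on y.
Plugging in: x* = (3·6/4.88)² = 13.6052.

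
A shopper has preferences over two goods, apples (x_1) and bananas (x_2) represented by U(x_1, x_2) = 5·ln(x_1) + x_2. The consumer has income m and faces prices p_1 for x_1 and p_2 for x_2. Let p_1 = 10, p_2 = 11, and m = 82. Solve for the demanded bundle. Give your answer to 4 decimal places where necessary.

Set MRS = p_1/p_2: (5/x_1)/1 = p_1/p_2.
So x_1*(p_1,p_2) = 5·p_2/p_1, independent of income; and x_2* = (m − 5·p_2)/p_2.
At the given prices: x_1* = 5·11/10 = 5.5, and x_2* = 2.4545.

x_1* = 5.5, x_2* = 2.4545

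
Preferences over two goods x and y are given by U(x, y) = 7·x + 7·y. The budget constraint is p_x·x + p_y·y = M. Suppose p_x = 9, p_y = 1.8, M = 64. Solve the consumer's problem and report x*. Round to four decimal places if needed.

Linear utility — the consumer picks whichever good has higher MU/price: 7/9 = 0.7778 vs 7/1.8 = 3.8889.
y gives more utility per dollar, so spend all income on y: y* = M/p_y, x* = 0.
Numerically: x* = 0, y* = 35.5556.

x* = 0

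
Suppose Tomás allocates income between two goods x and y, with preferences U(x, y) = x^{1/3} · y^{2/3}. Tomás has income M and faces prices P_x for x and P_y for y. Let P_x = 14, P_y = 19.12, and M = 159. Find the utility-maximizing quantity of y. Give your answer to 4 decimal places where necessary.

y* = 5.5439

Tangency: MRS = (1/2)·y/x = P_x/P_y.
Rearranging, P_y·y = 2·P_x·x. Substituting into the budget gives P_x·x·(1 + 2) = M.
Demand: x*(P_x,P_y,M) = 1/3·M/P_x and y* = 2/3·M/P_y.
At P_x=14, P_y=19.12, M=159: y* = 2/3·159/19.12 = 5.5439.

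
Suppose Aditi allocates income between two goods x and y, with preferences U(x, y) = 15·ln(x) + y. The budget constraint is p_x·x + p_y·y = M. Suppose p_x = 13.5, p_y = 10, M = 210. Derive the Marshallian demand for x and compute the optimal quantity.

MU_x = 15/x, MU_y = 1. Tangency: 15/x = p_x/p_y.
So x*(p_x,p_y) = 15·p_y/p_x, independent of income; and y* = (M − 15·p_y)/p_y.
At the given prices: x* = 15·10/13.5 = 11.1111.

x* = 11.1111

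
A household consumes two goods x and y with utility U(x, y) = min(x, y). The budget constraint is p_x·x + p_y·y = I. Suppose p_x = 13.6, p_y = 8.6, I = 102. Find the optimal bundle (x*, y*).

x* = 4.5946, y* = 4.5946

Leontief preferences: the optimum is at the kink where x/1 = y/1, i.e. y = x.
Budget: p_x·x + p_y·x = I, so (p_x + p_y)·x = I.
Demand: x*(p_x,p_y,I) = I/(p_x + p_y), y* = I/(p_x + p_y).
Here 13.6 + 8.6 = 22.2, giving x* = 4.5946 and y* = 4.5946.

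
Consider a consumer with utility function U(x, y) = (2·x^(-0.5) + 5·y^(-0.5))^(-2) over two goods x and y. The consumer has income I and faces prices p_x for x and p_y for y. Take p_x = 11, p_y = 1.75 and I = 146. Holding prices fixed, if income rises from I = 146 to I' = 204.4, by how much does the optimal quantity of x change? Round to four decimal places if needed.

Δx* = 2.6571

With the ratio pinned down, the budget gives x* = I/(p_x + p_y·(y/x)) and y* = (y/x)·x*.
Numerically y/x = 6.273787, so x* = 146/(11 + 1.75·6.273787) = 6.6427.
At I' = 204.4: x* = 9.2997. Change: 9.2997 − 6.6427 = 2.6571.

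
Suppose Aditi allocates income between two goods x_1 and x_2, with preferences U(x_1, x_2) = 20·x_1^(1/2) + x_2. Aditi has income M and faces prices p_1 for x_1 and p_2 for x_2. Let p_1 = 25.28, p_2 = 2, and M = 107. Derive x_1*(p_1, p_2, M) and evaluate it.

x_1* = 0.6259

Utility is quasi-linear in x_2; the FOC for x_1 is 10/√x_1 = p_1/p_2.
Solve: √x_1 = 10·p_2/p_1, so x_1*(p_1,p_2) = (10·p_2/p_1)², and x_2* = (M − p_1·x_1*)/p_2.
Plugging in: x_1* = (10·2/25.28)² = 0.6259.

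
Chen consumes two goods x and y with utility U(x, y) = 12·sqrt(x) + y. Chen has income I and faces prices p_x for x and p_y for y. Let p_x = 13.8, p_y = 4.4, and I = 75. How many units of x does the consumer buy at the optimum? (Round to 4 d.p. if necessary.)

x* = 3.6597

Utility is quasi-linear in y; the FOC for x is 6/√x = p_x/p_y.
Thus x* = (6·p_y/p_x)² — independent of I — with the rest of income spent on y.
Plugging in: x* = (6·4.4/13.8)² = 3.6597.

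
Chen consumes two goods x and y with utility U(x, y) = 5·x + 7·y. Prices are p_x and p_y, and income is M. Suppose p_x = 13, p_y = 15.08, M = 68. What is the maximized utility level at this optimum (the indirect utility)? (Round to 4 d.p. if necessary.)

V = 31.565

Linear utility — the consumer picks whichever good has higher MU/price: 5/13 = 0.3846 vs 7/15.08 = 0.4642.
y gives more utility per dollar, so spend all income on y: y* = M/p_y, x* = 0.
Numerically: x* = 0, y* = 4.5093.
Utility at the optimum: U(0, 4.5093) = 31.565.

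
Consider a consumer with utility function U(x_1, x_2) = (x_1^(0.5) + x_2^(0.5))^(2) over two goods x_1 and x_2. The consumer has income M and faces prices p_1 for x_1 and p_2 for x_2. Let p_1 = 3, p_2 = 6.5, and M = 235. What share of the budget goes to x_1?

share on x_1 = 0.6842

MU_x_1 ∝ x_1^(-0.5), MU_x_2 ∝ x_2^(-0.5), so MRS = (x_2/x_1)^(0.5) = p_1/p_2.
Hence x_2/x_1 = (p_1/p_2)^(1/(0.5)), i.e. raised to the 2 power.
With the ratio pinned down, the budget gives x_1* = M/(p_1 + p_2·(x_2/x_1)) and x_2* = (x_2/x_1)·x_1*.
Numerically x_2/x_1 = 0.213018, so x_1* = 235/(3 + 6.5·0.213018) = 53.5965 and x_2* = 0.213018·53.5965 = 11.417.
Expenditure on x_1: 3·53.5965 = 160.7895; share = 0.6842.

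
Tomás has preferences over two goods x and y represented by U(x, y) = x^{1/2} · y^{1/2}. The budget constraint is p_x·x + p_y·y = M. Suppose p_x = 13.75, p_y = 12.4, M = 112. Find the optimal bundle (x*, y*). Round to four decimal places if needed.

MU_x/MU_y = (0.5·y)/(0.5·x); tangency sets this equal to p_x/p_y.
So 0.5·p_y·y = 0.5·p_x·x; combined with the budget, a share 0.5 of income goes to x.
Demand: x*(p_x,p_y,M) = 0.5·M/p_x and y* = 0.5·M/p_y.
At p_x=13.75, p_y=12.4, M=112: x* = 0.5·112/13.75 = 4.0727, y* = 4.5161.

x* = 4.0727, y* = 4.5161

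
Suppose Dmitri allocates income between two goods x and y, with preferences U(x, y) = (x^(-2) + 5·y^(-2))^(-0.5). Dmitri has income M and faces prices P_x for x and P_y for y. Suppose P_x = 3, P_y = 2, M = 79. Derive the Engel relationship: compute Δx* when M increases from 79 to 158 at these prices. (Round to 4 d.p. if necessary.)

With the ratio pinned down, the budget gives x* = M/(P_x + P_y·(y/x)) and y* = (y/x)·x*.
Numerically y/x = 1.957434, so x* = 79/(3 + 2·1.957434) = 11.4247.
At M' = 158: x* = 22.8493. Change: 22.8493 − 11.4247 = 11.4247.

Δx* = 11.4247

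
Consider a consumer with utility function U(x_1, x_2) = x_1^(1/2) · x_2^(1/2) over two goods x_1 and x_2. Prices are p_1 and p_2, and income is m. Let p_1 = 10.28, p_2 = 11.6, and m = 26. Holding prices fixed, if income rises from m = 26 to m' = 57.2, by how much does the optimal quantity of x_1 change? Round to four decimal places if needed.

Tangency: MRS = x_2/x_1 = p_1/p_2.
Rearranging, p_2·x_2 = p_1·x_1. Substituting into the budget gives p_1·x_1·(1 + 1) = m.
Demand: x_1*(p_1,p_2,m) = 0.5·m/p_1 and x_2* = 0.5·m/p_2.
At p_1=10.28, p_2=11.6, m=26: x_1* = 0.5·26/10.28 = 1.2646.
At m' = 57.2: x_1* = 2.7821. Change: 2.7821 − 1.2646 = 1.5175.

Δx_1* = 1.5175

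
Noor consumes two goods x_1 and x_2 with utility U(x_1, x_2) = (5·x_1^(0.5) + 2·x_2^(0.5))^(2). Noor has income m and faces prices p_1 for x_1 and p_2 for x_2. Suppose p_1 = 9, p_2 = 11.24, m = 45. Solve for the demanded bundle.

x_1* = 4.4322, x_2* = 0.4547

MU_x_1 ∝ 5·x_1^(-0.5), MU_x_2 ∝ 2·x_2^(-0.5), so MRS = (5/2)·(x_2/x_1)^(0.5) = p_1/p_2.
Hence x_2/x_1 = ((2/5)·p_1/p_2)^(1/(0.5)), i.e. raised to the 2 power.
With the ratio pinned down, the budget gives x_1* = m/(p_1 + p_2·(x_2/x_1)) and x_2* = (x_2/x_1)·x_1*.
Numerically x_2/x_1 = 0.102582, so x_1* = 45/(9 + 11.24·0.102582) = 4.4322 and x_2* = 0.102582·4.4322 = 0.4547.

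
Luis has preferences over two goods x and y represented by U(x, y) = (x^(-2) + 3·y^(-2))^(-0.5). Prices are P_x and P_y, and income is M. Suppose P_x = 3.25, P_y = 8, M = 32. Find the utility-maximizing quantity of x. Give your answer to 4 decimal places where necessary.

MU_x ∝ x^(-3), MU_y ∝ 3·y^(-3), so MRS = (1/3)·(y/x)^(3) = P_x/P_y.
Solve for the ratio: y/x = [3·P_x/P_y]^(1/3).
Substitute y = (y/x)·x into the budget: x* = M/(P_x + P_y·(y/x)).
Numerically y/x = 1.068165, so x* = 32/(3.25 + 8·1.068165) = 2.7129.

x* = 2.7129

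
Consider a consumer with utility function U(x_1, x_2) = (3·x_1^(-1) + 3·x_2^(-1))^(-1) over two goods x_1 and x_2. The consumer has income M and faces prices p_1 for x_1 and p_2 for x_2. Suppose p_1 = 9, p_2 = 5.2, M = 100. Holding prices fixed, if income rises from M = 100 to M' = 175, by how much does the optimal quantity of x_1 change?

MU_x_1 ∝ 3·x_1^(-2), MU_x_2 ∝ 3·x_2^(-2), so MRS = (x_2/x_1)^(2) = p_1/p_2.
Solve for the ratio: x_2/x_1 = [p_1/p_2]^(0.5).
Substitute x_2 = (x_2/x_1)·x_1 into the budget: x_1* = M/(p_1 + p_2·(x_2/x_1)).
Numerically x_2/x_1 = 1.315587, so x_1* = 100/(9 + 5.2·1.315587) = 6.3127.
At M' = 175: x_1* = 11.0472. Change: 11.0472 − 6.3127 = 4.7345.

Δx_1* = 4.7345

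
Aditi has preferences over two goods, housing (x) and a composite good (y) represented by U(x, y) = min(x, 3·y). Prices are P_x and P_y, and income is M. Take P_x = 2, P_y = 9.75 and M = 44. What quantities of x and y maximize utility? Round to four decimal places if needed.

With perfect complements, no substitution: consume in ratio x:y = 3:1.
Budget: P_x·x + P_y·(1/3)·x = M, so (3·P_x + P_y)·x = 3·M.
Demand: x*(P_x,P_y,M) = 3·M/(3·P_x + P_y), y* = M/(3·P_x + P_y).
Here 3·2 + 9.75 = 15.75, giving x* = 8.381 and y* = 2.7937.

x* = 8.381, y* = 2.7937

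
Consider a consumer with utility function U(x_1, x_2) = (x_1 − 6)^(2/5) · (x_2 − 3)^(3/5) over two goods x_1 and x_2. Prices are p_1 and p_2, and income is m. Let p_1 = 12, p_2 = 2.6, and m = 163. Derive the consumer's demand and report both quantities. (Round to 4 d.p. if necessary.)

MRS = (2/3)·(x_2−3)/(x_1−6). Tangency with p_1/p_2 gives x_2−3 = (3/2)·(p_1/p_2)·(x_1−6).
Substituting into the budget: x_1* = 6 + 0.4·(m − 6·p_1 − 3·p_2)/p_1, and x_2* = 3 + 0.6·(…)/p_2.
Discretionary income = 163 − 6·12 − 3·2.6 = 83.2; x_1* = 6 + 0.4·83.2/12 = 8.7733; x_2* = 3 + 0.6·83.2/2.6 = 22.2.

x_1* = 8.7733, x_2* = 22.2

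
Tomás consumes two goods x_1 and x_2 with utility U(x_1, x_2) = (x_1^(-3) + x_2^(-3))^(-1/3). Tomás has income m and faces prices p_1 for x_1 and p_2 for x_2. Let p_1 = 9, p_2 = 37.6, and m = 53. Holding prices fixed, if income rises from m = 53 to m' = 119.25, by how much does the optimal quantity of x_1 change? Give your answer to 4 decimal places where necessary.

Δx_1* = 1.8768

From the CES first-order condition, (x_2/x_1)^(4) = p_1/p_2.
Hence x_2/x_1 = (p_1/p_2)^(1/(4)), i.e. raised to the 0.25 power.
With the ratio pinned down, the budget gives x_1* = m/(p_1 + p_2·(x_2/x_1)) and x_2* = (x_2/x_1)·x_1*.
Numerically x_2/x_1 = 0.699461, so x_1* = 53/(9 + 37.6·0.699461) = 1.5014.
At m' = 119.25: x_1* = 3.3782. Change: 3.3782 − 1.5014 = 1.8768.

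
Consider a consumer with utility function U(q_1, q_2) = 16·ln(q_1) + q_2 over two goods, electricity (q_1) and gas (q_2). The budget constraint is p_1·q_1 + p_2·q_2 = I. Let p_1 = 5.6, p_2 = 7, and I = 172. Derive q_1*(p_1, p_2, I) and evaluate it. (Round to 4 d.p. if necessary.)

So q_1*(p_1,p_2) = 16·p_2/p_1, independent of income; and q_2* = (I − 16·p_2)/p_2.
At the given prices: q_1* = 16·7/5.6 = 20.

q_1* = 20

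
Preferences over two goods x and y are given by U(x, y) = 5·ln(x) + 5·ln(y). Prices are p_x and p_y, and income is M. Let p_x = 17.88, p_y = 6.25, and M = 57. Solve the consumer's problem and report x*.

Demand: x*(p_x,p_y,M) = 0.5·M/p_x and y* = 0.5·M/p_y.
At p_x=17.88, p_y=6.25, M=57: x* = 0.5·57/17.88 = 1.594.

x* = 1.594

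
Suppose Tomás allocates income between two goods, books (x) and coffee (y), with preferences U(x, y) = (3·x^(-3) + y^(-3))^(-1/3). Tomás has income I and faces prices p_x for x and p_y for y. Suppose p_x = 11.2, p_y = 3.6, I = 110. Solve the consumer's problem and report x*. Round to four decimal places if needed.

From the CES first-order condition, 3·(y/x)^(4) = p_x/p_y.
Hence y/x = ((1/3)·p_x/p_y)^(1/(4)), i.e. raised to the 0.25 power.
Substitute y = (y/x)·x into the budget: x* = I/(p_x + p_y·(y/x)).
Numerically y/x = 1.009133, so x* = 110/(11.2 + 3.6·1.009133) = 7.416.

x* = 7.416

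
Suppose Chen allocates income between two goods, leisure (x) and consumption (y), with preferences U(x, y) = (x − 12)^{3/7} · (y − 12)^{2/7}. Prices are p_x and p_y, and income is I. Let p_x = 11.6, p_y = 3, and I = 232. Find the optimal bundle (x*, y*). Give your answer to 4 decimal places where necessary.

MRS = (3/2)·(y−12)/(x−12). Tangency with p_x/p_y gives y−12 = (2/3)·(p_x/p_y)·(x−12).
Substituting into the budget: x* = 12 + 0.6·(I − 12·p_x − 12·p_y)/p_x, and y* = 12 + 0.4·(…)/p_y.
Discretionary income = 232 − 12·11.6 − 12·3 = 56.8; x* = 12 + 0.6·56.8/11.6 = 14.9379; y* = 12 + 0.4·56.8/3 = 19.5733.

x* = 14.9379, y* = 19.5733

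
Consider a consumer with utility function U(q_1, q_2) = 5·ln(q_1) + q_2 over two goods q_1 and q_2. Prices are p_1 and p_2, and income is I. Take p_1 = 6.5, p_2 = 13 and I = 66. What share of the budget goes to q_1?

MU_q_1 = 5/q_1, MU_q_2 = 1. Tangency: 5/q_1 = p_1/p_2.
So q_1*(p_1,p_2) = 5·p_2/p_1, independent of income; and q_2* = (I − 5·p_2)/p_2.
At the given prices: q_1* = 5·13/6.5 = 10, and q_2* = 0.0769.
Expenditure on q_1: 6.5·10 = 65; share = 0.9848.

share on q_1 = 0.9848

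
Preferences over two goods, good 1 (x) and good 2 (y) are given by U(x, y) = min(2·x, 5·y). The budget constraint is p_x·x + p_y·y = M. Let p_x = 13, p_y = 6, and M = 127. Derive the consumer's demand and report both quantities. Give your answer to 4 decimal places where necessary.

x* = 8.2468, y* = 3.2987

Leontief preferences: the optimum is at the kink where x/5 = y/2, i.e. y = (2/5)·x.
Budget: p_x·x + p_y·(2/5)·x = M, so (5·p_x + 2·p_y)·x = 5·M.
Demand: x*(p_x,p_y,M) = 5·M/(5·p_x + 2·p_y), y* = 2·M/(5·p_x + 2·p_y).
Here 5·13 + 2·6 = 77, giving x* = 8.2468 and y* = 3.2987.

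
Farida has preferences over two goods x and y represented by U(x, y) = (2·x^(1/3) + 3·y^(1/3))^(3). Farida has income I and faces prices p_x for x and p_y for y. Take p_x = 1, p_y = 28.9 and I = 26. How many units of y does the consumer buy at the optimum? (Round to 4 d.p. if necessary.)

y* = 0.2291

Substitute y = (y/x)·x into the budget: x* = I/(p_x + p_y·(y/x)).
Numerically y/x = 0.011825, so x* = 26/(1 + 28.9·0.011825) = 19.3779 and y* = 0.011825·19.3779 = 0.2291.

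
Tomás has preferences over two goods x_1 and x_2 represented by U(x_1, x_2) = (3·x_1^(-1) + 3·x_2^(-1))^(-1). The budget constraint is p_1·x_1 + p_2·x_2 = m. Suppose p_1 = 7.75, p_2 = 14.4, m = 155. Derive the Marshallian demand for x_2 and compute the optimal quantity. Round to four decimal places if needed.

x_2* = 6.2089

MU_x_1 ∝ 3·x_1^(-2), MU_x_2 ∝ 3·x_2^(-2), so MRS = (x_2/x_1)^(2) = p_1/p_2.
Hence x_2/x_1 = (p_1/p_2)^(1/(2)), i.e. raised to the 0.5 power.
Substitute x_2 = (x_2/x_1)·x_1 into the budget: x_1* = m/(p_1 + p_2·(x_2/x_1)).
Numerically x_2/x_1 = 0.733617, so x_1* = 155/(7.75 + 14.4·0.733617) = 8.4634 and x_2* = 0.733617·8.4634 = 6.2089.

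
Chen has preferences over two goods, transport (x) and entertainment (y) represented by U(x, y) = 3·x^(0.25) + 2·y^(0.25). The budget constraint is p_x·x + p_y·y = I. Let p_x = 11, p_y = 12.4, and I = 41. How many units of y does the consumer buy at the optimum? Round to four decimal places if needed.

y* = 1.1864

With the ratio pinned down, the budget gives x* = I/(p_x + p_y·(y/x)) and y* = (y/x)·x*.
Numerically y/x = 0.496409, so x* = 41/(11 + 12.4·0.496409) = 2.3899 and y* = 0.496409·2.3899 = 1.1864.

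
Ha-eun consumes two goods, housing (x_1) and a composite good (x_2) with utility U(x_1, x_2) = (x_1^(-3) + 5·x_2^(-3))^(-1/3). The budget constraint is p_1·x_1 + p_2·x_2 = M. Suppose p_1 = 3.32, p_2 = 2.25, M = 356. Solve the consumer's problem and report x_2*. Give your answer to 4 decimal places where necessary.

From the CES first-order condition, (1/5)·(x_2/x_1)^(4) = p_1/p_2.
Solve for the ratio: x_2/x_1 = [5·p_1/p_2]^(0.25).
Substitute x_2 = (x_2/x_1)·x_1 into the budget: x_1* = M/(p_1 + p_2·(x_2/x_1)).
Numerically x_2/x_1 = 1.648092, so x_1* = 356/(3.32 + 2.25·1.648092) = 50.653 and x_2* = 1.648092·50.653 = 83.4809.

x_2* = 83.4809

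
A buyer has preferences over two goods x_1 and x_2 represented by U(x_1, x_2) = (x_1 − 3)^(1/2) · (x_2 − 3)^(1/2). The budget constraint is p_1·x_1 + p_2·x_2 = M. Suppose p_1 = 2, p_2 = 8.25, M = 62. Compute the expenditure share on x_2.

This is Cobb-Douglas in (x_1−3, x_2−3): tangency gives 0.5·p_2·(x_2−3) = 0.5·p_1·(x_1−3).
After buying the subsistence bundle (3, 3), a share 0.5 of the remaining income goes to x_1: x_1* = 3 + 0.5·(M − 3p_1 − 3p_2)/p_1.
Discretionary income = 62 − 3·2 − 3·8.25 = 31.25; x_1* = 3 + 0.5·31.25/2 = 10.8125; x_2* = 3 + 0.5·31.25/8.25 = 4.8939.
Expenditure on x_2: 8.25·4.8939 = 40.375; share = 0.6512.

share on x_2 = 0.6512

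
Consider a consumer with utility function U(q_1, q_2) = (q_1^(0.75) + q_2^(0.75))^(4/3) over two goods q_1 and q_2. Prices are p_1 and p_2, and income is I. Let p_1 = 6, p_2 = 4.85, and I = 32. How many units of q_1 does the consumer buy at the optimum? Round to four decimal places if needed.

From the CES first-order condition, (q_2/q_1)^(0.25) = p_1/p_2.
Solve for the ratio: q_2/q_1 = [p_1/p_2]^(4).
Substitute q_2 = (q_2/q_1)·q_1 into the budget: q_1* = I/(p_1 + p_2·(q_2/q_1)).
Numerically q_2/q_1 = 2.342276, so q_1* = 32/(6 + 4.85·2.342276) = 1.8433.

q_1* = 1.8433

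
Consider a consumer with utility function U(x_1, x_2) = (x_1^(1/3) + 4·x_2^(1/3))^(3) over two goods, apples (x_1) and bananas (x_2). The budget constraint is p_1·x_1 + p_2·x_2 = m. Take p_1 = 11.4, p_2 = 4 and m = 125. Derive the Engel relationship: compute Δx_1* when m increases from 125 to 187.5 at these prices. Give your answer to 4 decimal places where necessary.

Δx_1* = 0.378

MU_x_1 ∝ x_1^(-2/3), MU_x_2 ∝ 4·x_2^(-2/3), so MRS = (1/4)·(x_2/x_1)^(2/3) = p_1/p_2.
Hence x_2/x_1 = (4·p_1/p_2)^(1/(2/3)), i.e. raised to the 1.5 power.
Substitute x_2 = (x_2/x_1)·x_1 into the budget: x_1* = m/(p_1 + p_2·(x_2/x_1)).
Numerically x_2/x_1 = 38.49083, so x_1* = 125/(11.4 + 4·38.49083) = 0.7559.
At m' = 187.5: x_1* = 1.1339. Change: 1.1339 − 0.7559 = 0.378.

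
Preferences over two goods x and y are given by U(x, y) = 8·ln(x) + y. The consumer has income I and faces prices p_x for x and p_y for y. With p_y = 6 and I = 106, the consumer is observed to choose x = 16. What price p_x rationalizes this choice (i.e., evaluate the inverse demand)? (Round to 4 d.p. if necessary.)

Set MRS = p_x/p_y: (8/x)/1 = p_x/p_y.
So x*(p_x,p_y) = 8·p_y/p_x, independent of income; and y* = (I − 8·p_y)/p_y.
Set x* = 16 in the demand function and solve for p_x: p_x = 3.

p_x = 3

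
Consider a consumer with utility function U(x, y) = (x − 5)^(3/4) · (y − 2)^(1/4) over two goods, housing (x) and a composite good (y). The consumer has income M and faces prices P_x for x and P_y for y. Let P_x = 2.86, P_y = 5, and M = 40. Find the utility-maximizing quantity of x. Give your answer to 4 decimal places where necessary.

x* = 9.1171

This is Cobb-Douglas in (x−5, y−2): tangency gives 0.75·P_y·(y−2) = 0.25·P_x·(x−5).
After buying the subsistence bundle (5, 2), a share 0.75 of the remaining income goes to x: x* = 5 + 0.75·(M − 5P_x − 2P_y)/P_x.
Discretionary income = 40 − 5·2.86 − 2·5 = 15.7; x* = 5 + 0.75·15.7/2.86 = 9.1171.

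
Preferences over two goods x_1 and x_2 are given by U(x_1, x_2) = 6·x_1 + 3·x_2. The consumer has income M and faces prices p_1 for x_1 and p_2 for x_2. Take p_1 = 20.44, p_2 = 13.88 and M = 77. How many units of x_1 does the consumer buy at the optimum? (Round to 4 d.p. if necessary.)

Perfect substitutes: compare marginal utility per dollar. 6/p_1 vs 3/p_2 → 0.2935 vs 0.2161.
x_1 gives more utility per dollar, so spend all income on x_1: x_1* = M/p_1, x_2* = 0.
Numerically: x_1* = 3.7671, x_2* = 0.

x_1* = 3.7671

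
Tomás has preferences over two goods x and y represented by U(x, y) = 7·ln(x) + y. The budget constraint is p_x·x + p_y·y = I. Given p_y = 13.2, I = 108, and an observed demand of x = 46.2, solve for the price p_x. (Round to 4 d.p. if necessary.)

MU_x = 7/x, MU_y = 1. Tangency: 7/x = p_x/p_y.
So x*(p_x,p_y) = 7·p_y/p_x, independent of income; and y* = (I − 7·p_y)/p_y.
Set x* = 46.2 in the demand function and solve for p_x: p_x = 2.

p_x = 2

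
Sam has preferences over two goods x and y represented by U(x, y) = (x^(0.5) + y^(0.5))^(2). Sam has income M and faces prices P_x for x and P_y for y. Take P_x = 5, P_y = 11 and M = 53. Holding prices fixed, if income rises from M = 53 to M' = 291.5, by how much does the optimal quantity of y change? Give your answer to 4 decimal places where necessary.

From the CES first-order condition, (y/x)^(0.5) = P_x/P_y.
Hence y/x = (P_x/P_y)^(1/(0.5)), i.e. raised to the 2 power.
With the ratio pinned down, the budget gives x* = M/(P_x + P_y·(y/x)) and y* = (y/x)·x*.
Numerically y/x = 0.206612, so x* = 53/(5 + 11·0.206612) = 7.2875 and y* = 0.206612·7.2875 = 1.5057.
At M' = 291.5: y* = 8.2812. Change: 8.2812 − 1.5057 = 6.7756.

Δy* = 6.7756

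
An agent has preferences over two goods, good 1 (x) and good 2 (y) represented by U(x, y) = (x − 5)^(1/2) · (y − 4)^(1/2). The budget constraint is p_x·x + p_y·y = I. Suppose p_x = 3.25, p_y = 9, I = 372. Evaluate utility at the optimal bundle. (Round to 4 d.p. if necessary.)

This is Cobb-Douglas in (x−5, y−4): tangency gives 0.5·p_y·(y−4) = 0.5·p_x·(x−5).
Substituting into the budget: x* = 5 + 0.5·(I − 5·p_x − 4·p_y)/p_x, and y* = 4 + 0.5·(…)/p_y.
Discretionary income = 372 − 5·3.25 − 4·9 = 319.75; x* = 5 + 0.5·319.75/3.25 = 54.1923; y* = 4 + 0.5·319.75/9 = 21.7639.
Utility at the optimum: U(54.1923, 21.7639) = 29.5609.

V = 29.5609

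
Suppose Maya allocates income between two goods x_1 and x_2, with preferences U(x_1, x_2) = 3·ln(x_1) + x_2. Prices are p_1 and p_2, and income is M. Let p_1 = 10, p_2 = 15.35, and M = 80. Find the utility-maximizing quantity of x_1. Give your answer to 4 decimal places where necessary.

x_1* = 4.605

MU_x_1 = 3/x_1, MU_x_2 = 1. Tangency: 3/x_1 = p_1/p_2.
So x_1*(p_1,p_2) = 3·p_2/p_1, independent of income; and x_2* = (M − 3·p_2)/p_2.
At the given prices: x_1* = 3·15.35/10 = 4.605.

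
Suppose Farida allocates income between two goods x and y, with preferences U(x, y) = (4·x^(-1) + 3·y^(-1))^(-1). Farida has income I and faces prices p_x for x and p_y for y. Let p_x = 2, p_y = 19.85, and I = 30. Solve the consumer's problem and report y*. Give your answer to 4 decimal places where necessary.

y* = 1.106

MRS = MU_x/MU_y = (4/3)·(y/x)^(2). Set equal to p_x/p_y.
Solve for the ratio: y/x = [(3/4)·p_x/p_y]^(0.5).
With the ratio pinned down, the budget gives x* = I/(p_x + p_y·(y/x)) and y* = (y/x)·x*.
Numerically y/x = 0.274894, so x* = 30/(2 + 19.85·0.274894) = 4.0233 and y* = 0.274894·4.0233 = 1.106.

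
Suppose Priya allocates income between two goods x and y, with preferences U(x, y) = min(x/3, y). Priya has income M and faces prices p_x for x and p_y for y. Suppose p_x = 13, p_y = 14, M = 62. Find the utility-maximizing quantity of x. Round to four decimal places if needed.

x* = 3.5094

With perfect complements, no substitution: consume in ratio x:y = 3:1.
Budget: p_x·x + p_y·(1/3)·x = M, so (3·p_x + p_y)·x = 3·M.
Demand: x*(p_x,p_y,M) = 3·M/(3·p_x + p_y), y* = M/(3·p_x + p_y).
Here 3·13 + 14 = 53, giving x* = 3.5094.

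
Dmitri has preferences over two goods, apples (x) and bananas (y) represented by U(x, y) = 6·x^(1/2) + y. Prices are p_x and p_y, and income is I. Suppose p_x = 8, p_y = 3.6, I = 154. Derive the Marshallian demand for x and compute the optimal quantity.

x* = 1.8225

Plugging in: x* = (3·3.6/8)² = 1.8225.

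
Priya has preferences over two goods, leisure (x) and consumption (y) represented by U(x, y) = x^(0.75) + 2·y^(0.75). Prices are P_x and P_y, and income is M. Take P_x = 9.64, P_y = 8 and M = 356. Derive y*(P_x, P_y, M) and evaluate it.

With the ratio pinned down, the budget gives x* = M/(P_x + P_y·(y/x)) and y* = (y/x)·x*.
Numerically y/x = 33.734026, so x* = 356/(9.64 + 8·33.734026) = 1.2736 and y* = 33.734026·1.2736 = 42.9653.

y* = 42.9653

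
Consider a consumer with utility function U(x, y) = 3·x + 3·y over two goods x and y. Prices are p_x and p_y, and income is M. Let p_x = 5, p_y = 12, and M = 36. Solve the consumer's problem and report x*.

Numerically: x* = 7.2, y* = 0.

x* = 7.2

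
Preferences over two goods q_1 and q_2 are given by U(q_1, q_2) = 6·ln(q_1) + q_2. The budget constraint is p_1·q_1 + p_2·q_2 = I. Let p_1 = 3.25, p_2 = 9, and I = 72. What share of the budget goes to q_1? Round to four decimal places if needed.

share on q_1 = 0.75

Set MRS = p_1/p_2: (6/q_1)/1 = p_1/p_2.
So q_1*(p_1,p_2) = 6·p_2/p_1, independent of income; and q_2* = (I − 6·p_2)/p_2.
At the given prices: q_1* = 6·9/3.25 = 16.6154, and q_2* = 2.
Expenditure on q_1: 3.25·16.6154 = 54; share = 0.75.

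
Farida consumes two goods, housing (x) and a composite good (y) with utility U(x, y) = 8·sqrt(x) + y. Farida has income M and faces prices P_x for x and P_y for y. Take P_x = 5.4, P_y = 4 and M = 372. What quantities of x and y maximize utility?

MU_x = 4/√x, MU_y = 1. Tangency: 4/√x = P_x/P_y.
Solve: √x = 4·P_y/P_x, so x*(P_x,P_y) = (4·P_y/P_x)², and y* = (M − P_x·x*)/P_y.
Plugging in: x* = (4·4/5.4)² = 8.7791, y* = 81.1481.

x* = 8.7791, y* = 81.1481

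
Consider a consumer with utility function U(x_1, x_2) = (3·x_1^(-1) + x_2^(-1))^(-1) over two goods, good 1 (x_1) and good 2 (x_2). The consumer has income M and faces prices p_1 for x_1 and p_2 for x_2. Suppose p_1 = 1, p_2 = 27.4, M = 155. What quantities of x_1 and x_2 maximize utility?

x_1* = 38.5367, x_2* = 4.2505

From the CES first-order condition, 3·(x_2/x_1)^(2) = p_1/p_2.
Solve for the ratio: x_2/x_1 = [(1/3)·p_1/p_2]^(0.5).
With the ratio pinned down, the budget gives x_1* = M/(p_1 + p_2·(x_2/x_1)) and x_2* = (x_2/x_1)·x_1*.
Numerically x_2/x_1 = 0.110297, so x_1* = 155/(1 + 27.4·0.110297) = 38.5367 and x_2* = 0.110297·38.5367 = 4.2505.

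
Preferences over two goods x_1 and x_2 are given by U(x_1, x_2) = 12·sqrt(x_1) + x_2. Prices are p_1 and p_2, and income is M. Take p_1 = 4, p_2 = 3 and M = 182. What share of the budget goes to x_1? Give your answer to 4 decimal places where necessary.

share on x_1 = 0.4451

Utility is quasi-linear in x_2; the FOC for x_1 is 6/√x_1 = p_1/p_2.
Solve: √x_1 = 6·p_2/p_1, so x_1*(p_1,p_2) = (6·p_2/p_1)², and x_2* = (M − p_1·x_1*)/p_2.
Plugging in: x_1* = (6·3/4)² = 20.25, x_2* = 33.6667.
Expenditure on x_1: 4·20.25 = 81; share = 0.4451.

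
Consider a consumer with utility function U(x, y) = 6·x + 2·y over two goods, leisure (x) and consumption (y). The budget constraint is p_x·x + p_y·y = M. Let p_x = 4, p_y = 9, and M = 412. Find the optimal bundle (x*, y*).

Perfect substitutes: compare marginal utility per dollar. 6/p_x vs 2/p_y → 1.5 vs 0.2222.
x gives more utility per dollar, so spend all income on x: x* = M/p_x, y* = 0.
Numerically: x* = 103, y* = 0.

x* = 103, y* = 0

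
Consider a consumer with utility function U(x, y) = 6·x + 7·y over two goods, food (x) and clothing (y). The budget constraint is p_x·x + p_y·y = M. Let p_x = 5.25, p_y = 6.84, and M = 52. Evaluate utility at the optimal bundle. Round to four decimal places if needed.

Linear utility — the consumer picks whichever good has higher MU/price: 6/5.25 = 1.1429 vs 7/6.84 = 1.0234.
x gives more utility per dollar, so spend all income on x: x* = M/p_x, y* = 0.
Numerically: x* = 9.9048, y* = 0.
Utility at the optimum: U(9.9048, 0) = 59.4286.

V = 59.4286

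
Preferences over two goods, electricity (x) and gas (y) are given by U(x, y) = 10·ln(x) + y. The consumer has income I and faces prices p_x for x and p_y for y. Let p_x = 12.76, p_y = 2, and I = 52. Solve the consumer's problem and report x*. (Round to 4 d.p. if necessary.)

Set MRS = p_x/p_y: (10/x)/1 = p_x/p_y.
So x*(p_x,p_y) = 10·p_y/p_x, independent of income; and y* = (I − 10·p_y)/p_y.
At the given prices: x* = 10·2/12.76 = 1.5674.

x* = 1.5674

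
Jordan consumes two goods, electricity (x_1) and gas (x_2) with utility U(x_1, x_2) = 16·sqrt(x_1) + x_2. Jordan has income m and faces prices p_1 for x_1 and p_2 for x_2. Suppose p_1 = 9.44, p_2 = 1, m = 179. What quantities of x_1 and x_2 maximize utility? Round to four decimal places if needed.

x_1* = 0.7182, x_2* = 172.2203

Utility is quasi-linear in x_2; the FOC for x_1 is 8/√x_1 = p_1/p_2.
Solve: √x_1 = 8·p_2/p_1, so x_1*(p_1,p_2) = (8·p_2/p_1)², and x_2* = (m − p_1·x_1*)/p_2.
Plugging in: x_1* = (8·1/9.44)² = 0.7182, x_2* = 172.2203.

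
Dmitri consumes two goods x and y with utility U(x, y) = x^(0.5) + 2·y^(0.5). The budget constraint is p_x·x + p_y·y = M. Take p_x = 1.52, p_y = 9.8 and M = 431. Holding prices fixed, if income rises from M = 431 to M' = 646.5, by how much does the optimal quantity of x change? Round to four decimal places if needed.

Numerically y/x = 0.096227, so x* = 431/(1.52 + 9.8·0.096227) = 174.9884.
At M' = 646.5: x* = 262.4826. Change: 262.4826 − 174.9884 = 87.4942.

Δx* = 87.4942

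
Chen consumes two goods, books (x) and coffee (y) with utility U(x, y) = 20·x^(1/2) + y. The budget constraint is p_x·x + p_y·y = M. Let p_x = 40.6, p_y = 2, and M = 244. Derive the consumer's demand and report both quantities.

x* = 0.2427, y* = 117.0739

Utility is quasi-linear in y; the FOC for x is 10/√x = p_x/p_y.
Solve: √x = 10·p_y/p_x, so x*(p_x,p_y) = (10·p_y/p_x)², and y* = (M − p_x·x*)/p_y.
Plugging in: x* = (10·2/40.6)² = 0.2427, y* = 117.0739.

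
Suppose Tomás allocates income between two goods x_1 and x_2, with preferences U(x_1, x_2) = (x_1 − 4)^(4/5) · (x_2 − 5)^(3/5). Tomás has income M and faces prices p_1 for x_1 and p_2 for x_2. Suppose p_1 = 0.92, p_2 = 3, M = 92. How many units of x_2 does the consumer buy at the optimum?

x_2* = 15.4743

After buying the subsistence bundle (4, 5), a share 4/7 of the remaining income goes to x_1: x_1* = 4 + 4/7·(M − 4p_1 − 5p_2)/p_1.
Discretionary income = 92 − 4·0.92 − 5·3 = 73.32; x_2* = 5 + 3/7·73.32/3 = 15.4743.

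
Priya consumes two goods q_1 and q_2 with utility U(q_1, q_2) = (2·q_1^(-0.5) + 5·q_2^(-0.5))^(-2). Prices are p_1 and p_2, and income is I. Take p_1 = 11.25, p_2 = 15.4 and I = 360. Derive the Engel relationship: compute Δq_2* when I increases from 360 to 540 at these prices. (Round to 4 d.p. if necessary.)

From the CES first-order condition, (2/5)·(q_2/q_1)^(1.5) = p_1/p_2.
Hence q_2/q_1 = ((5/2)·p_1/p_2)^(1/(1.5)), i.e. raised to the 2/3 power.
With the ratio pinned down, the budget gives q_1* = I/(p_1 + p_2·(q_2/q_1)) and q_2* = (q_2/q_1)·q_1*.
Numerically q_2/q_1 = 1.494105, so q_1* = 360/(11.25 + 15.4·1.494105) = 10.5081 and q_2* = 1.494105·10.5081 = 15.7002.
At I' = 540: q_2* = 23.5504. Change: 23.5504 − 15.7002 = 7.8501.

Δq_2* = 7.8501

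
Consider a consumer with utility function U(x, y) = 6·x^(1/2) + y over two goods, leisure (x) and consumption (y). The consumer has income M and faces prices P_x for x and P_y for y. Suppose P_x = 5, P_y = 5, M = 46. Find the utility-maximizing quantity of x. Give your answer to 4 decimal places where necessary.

Utility is quasi-linear in y; the FOC for x is 3/√x = P_x/P_y.
Solve: √x = 3·P_y/P_x, so x*(P_x,P_y) = (3·P_y/P_x)², and y* = (M − P_x·x*)/P_y.
Plugging in: x* = (3·5/5)² = 9.

x* = 9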